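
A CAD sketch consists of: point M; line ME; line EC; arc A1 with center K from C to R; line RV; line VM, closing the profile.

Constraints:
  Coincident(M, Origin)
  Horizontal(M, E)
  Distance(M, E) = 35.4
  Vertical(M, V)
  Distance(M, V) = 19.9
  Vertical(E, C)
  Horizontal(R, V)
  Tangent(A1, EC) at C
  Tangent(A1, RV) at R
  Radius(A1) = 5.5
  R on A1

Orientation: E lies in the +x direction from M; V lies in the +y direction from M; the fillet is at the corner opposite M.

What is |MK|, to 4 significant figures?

33.19

M is at the origin; M and E share the same y with |ME| = 35.4 and E on the +x side, so E = (35.40, 0.000). M and V share the same x with |MV| = 19.9 and V on the +y side, so V = (0.000, 19.90). The virtual corner opposite M is at (35.40, 19.90). The tangent condition forces KC to be normal to EC and the tangent condition forces KR to be normal to RV, with radius 5.5, so the center K sits 5.5 in from both sides at K = (29.90, 14.40). Then |MK| = |K − M| = 33.19.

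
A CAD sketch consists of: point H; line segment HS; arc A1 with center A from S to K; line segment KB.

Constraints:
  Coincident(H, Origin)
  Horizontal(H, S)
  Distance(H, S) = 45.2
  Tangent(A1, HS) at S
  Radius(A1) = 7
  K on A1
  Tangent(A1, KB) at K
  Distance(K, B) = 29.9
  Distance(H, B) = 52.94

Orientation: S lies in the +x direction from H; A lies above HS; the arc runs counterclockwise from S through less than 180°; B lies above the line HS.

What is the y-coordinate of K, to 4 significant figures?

10.15

H is at the origin; H and S share the same y with |HS| = 45.2 and S on the +x side, so S = (45.20, 0.000). Tangency of A1 to HS means the radius AS is perpendicular to HS, so A = S + (0, 7) = (45.20, 7.000). Since AK ⟂ KB (tangency), |AB| = √(7.0² + 29.9²) = 30.71 regardless of where K sits on A1. So B lies on both circle(H, 52.94) and circle(A, 30.71); the above-HS intersection is B = (38.01, 36.85). K is the foot of the tangent from B: K = (51.45, 10.15).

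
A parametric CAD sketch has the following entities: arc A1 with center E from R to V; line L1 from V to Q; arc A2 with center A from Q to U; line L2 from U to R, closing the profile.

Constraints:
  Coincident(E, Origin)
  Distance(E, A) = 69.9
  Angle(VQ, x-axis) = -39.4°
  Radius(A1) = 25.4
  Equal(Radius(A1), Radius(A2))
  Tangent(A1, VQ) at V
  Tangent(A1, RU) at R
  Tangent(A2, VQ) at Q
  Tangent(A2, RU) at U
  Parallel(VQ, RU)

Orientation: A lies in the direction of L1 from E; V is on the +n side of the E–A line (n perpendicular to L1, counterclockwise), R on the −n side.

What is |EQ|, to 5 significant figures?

74.372

The slot axis is L1's direction at -39.4°, so u = (cos -39.4°, sin -39.4°) = (0.77273, -0.63473) and n = (−sin -39.4°, cos -39.4°) = (0.63473, 0.77273). E is at the origin and A lies 69.9 along u from E, so A = 69.9·u = (54.014, -44.368). Tangency of A1 to both parallel lines with radius 25.4 puts V and R at E ± 25.4·n: V = (16.122, 19.627), R = (-16.122, -19.627). Equal radii place Q and U the same way about A: Q = A + 25.4·n = (70.136, -24.740), U = A − 25.4·n = (37.892, -63.995). Then |EQ| = |Q − E| = 74.372.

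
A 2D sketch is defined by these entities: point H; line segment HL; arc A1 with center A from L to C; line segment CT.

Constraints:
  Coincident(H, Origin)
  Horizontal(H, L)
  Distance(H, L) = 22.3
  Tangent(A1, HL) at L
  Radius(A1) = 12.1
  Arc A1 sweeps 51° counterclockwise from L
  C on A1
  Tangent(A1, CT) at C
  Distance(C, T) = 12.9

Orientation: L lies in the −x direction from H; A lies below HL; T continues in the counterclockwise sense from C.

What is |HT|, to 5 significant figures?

42.383

H is at the origin; HL is horizontal with |HL| = 22.3 and L on the −x side, so L = (-22.300, 0.0000). The tangent condition forces AL to be normal to HL, so A = L + (0, -12.1) = (-22.300, -12.100). On A1, L sits at bearing 90° from A; a 51° counterclockwise sweep puts C at bearing 141°, so C = A + 12.1·(cos 141°, sin 141°) = (-31.703, -4.4852). Tangency of A1 to CT means the radius AC is perpendicular to CT, so CT runs along (−sin 141°, cos 141°); with |CT| = 12.9, T = (-39.822, -14.510). Then |HT| = |T − H| = 42.383.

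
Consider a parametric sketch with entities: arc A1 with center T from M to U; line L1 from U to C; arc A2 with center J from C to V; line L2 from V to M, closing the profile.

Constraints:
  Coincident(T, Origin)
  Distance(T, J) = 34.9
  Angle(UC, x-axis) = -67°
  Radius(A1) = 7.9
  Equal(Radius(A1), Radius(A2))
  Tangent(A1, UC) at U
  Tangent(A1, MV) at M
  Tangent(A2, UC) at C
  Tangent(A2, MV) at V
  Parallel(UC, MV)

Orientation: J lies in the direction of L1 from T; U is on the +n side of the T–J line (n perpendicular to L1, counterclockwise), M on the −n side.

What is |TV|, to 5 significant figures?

35.783

The slot axis is L1's direction at -67.0°, so u = (cos -67.0°, sin -67.0°) = (0.39073, -0.92050) and n = (−sin -67.0°, cos -67.0°) = (0.92050, 0.39073). T is at the origin and J lies 34.9 along u from T, so J = 34.9·u = (13.637, -32.126). Tangency of A1 to both parallel lines with radius 7.9 puts U and M at T ± 7.9·n: U = (7.2720, 3.0868), M = (-7.2720, -3.0868). Equal radii place C and V the same way about J: C = J + 7.9·n = (20.909, -29.039), V = J − 7.9·n = (6.3645, -35.212). Then |TV| = |V − T| = 35.783.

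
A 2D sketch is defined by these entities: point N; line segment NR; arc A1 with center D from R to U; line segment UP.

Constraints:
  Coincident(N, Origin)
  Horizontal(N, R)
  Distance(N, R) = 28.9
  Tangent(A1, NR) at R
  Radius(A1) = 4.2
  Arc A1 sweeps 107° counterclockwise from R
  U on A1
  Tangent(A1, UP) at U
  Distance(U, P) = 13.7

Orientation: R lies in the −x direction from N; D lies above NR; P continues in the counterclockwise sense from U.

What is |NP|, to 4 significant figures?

34.32

N is at the origin; N and R share the same y with |NR| = 28.9 and R on the −x side, so R = (-28.90, 0.000). The tangent condition forces DR to be normal to NR, so D = R + (0, 4.2) = (-28.90, 4.200). On A1, R sits at bearing -90° from D; a 107° counterclockwise sweep puts U at bearing 17°, so U = D + 4.2·(cos 17°, sin 17°) = (-24.88, 5.428). Since A1 is tangent to UP there, DU ⟂ UP, so UP runs along (−sin 17°, cos 17°); with |UP| = 13.7, P = (-28.89, 18.53). Then |NP| = |P − N| = 34.32.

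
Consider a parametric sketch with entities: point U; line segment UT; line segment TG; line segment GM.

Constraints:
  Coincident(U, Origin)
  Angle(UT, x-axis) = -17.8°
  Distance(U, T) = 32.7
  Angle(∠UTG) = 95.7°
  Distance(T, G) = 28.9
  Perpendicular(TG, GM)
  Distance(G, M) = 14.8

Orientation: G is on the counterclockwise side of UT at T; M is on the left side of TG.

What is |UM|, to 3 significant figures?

36.7

U is at the origin; UT runs at -17.8° with length 32.7, so T = 32.7·(cos -17.8°, sin -17.8°) = (31.1, -10.0). ∠UTG = 95.7°, so TG runs at -17.8° + (180° − 95.7°) = 66.5° from the x-axis; with |TG| = 28.9, G = T + 28.9·(cos 66.5°, sin 66.5°) = (42.7, 16.5). TG is perpendicular to GM; with |GM| = 14.8 on the left of TG, M = G + 14.8·(-0.917, 0.399) = (29.1, 22.4). Then |UM| = |M − U| = 36.7.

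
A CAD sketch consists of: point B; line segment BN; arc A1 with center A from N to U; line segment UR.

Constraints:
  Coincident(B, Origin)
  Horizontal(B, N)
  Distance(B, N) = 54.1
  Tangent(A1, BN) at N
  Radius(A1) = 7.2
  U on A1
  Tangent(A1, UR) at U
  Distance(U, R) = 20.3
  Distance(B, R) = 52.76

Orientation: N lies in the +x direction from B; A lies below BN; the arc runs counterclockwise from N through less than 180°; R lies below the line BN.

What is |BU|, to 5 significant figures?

47.390

B is at the origin; B and N share the same y with |BN| = 54.1 and N on the +x side, so N = (54.100, 0.0000). The tangent condition forces AN to be normal to BN, so A = N + (0, -7.2) = (54.100, -7.2000). Since AU ⟂ UR (tangency), |AR| = √(7.2² + 20.3²) = 21.539 regardless of where U sits on A1. So R lies on both circle(B, 52.76) and circle(A, 21.539); the below-BN intersection is R = (45.388, -26.899). U is the foot of the tangent from R: U = (46.921, -6.6565).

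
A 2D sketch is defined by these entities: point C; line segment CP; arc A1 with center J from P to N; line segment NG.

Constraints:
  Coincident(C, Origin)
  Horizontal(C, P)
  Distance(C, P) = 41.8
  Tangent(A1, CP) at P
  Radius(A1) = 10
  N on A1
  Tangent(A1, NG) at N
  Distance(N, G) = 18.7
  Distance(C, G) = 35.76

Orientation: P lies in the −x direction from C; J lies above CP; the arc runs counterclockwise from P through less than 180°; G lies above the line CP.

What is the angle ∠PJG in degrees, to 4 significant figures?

132.6°

C is at the origin; CP is horizontal with |CP| = 41.8 and P on the −x side, so P = (-41.80, 0.000). A1 meets CP tangentially, so JP is at right angles to CP, so J = P + (0, 10) = (-41.80, 10.00). Since JN ⟂ NG (tangency), |JG| = √(10.0² + 18.7²) = 21.21 regardless of where N sits on A1. So G lies on both circle(C, 35.76) and circle(J, 21.21); the above-CP intersection is G = (-26.19, 24.35). N is the foot of the tangent from G: N = (-32.36, 6.699).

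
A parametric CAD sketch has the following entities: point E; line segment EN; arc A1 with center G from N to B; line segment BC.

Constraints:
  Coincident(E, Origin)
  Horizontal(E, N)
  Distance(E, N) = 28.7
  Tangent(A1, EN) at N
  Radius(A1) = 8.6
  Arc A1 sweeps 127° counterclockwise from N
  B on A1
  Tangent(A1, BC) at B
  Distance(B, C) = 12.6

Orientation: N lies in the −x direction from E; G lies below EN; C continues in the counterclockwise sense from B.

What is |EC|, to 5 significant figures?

36.762

E is at the origin; EN is horizontal with |EN| = 28.7 and N on the −x side, so N = (-28.700, 0.0000). Since A1 is tangent to EN there, GN ⟂ EN, so G = N + (0, -8.6) = (-28.700, -8.6000). On A1, N sits at bearing 90° from G; a 127° counterclockwise sweep puts B at bearing 217°, so B = G + 8.6·(cos 217°, sin 217°) = (-35.568, -13.776). A1 meets BC tangentially, so GB is at right angles to BC, so BC runs along (−sin 217°, cos 217°); with |BC| = 12.6, C = (-27.985, -23.838). Then |EC| = |C − E| = 36.762.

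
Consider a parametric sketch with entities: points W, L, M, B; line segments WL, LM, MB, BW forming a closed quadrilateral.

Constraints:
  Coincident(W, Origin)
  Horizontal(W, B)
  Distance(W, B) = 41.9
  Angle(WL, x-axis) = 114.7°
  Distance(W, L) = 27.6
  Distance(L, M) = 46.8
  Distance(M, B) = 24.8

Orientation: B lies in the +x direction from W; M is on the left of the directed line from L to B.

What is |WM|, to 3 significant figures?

42.6

Checks: |LM| = 46.80 ✓; |MB| = 24.80 ✓.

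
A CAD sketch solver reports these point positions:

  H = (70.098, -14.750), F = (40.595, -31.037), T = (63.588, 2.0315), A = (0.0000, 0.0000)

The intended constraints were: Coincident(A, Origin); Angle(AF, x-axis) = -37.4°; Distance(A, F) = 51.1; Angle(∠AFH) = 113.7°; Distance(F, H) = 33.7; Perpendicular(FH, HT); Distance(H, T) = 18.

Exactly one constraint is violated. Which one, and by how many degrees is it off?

Perpendicular(FH, HT) — off by 7.70°.

A = (0.00, 0.00) ✓; AF at -37.40° ✓; |AF| = 51.10 ✓; ∠AFH = 113.7° ✓; |FH| = 33.70 ✓; ∠(FH, HT) = 82.30° ✗; |HT| = 18.00 ✓.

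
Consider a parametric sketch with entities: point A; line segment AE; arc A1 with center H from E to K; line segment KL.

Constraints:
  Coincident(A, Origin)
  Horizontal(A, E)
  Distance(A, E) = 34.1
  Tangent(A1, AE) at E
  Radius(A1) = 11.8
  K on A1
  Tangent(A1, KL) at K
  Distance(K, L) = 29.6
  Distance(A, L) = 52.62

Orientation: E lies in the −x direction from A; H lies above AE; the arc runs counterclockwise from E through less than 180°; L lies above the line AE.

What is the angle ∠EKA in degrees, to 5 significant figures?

95.124°

A is at the origin; AE is horizontal with |AE| = 34.1 and E on the −x side, so E = (-34.100, 0.0000). Tangency of A1 to AE means the radius HE is perpendicular to AE, so H = E + (0, 11.8) = (-34.100, 11.800). Since HK ⟂ KL (tangency), |HL| = √(11.8² + 29.6²) = 31.865 regardless of where K sits on A1. So L lies on both circle(A, 52.62) and circle(H, 31.865); the above-AE intersection is L = (-29.793, 43.373). K is the foot of the tangent from L: K = (-22.649, 14.648).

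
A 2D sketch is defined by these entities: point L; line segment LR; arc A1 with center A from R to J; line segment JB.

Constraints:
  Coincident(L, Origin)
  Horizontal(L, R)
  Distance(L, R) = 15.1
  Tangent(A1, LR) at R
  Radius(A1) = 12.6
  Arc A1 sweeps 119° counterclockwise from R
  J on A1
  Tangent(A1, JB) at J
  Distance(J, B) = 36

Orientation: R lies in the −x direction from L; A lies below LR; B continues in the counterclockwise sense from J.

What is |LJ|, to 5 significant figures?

32.129

L is at the origin; LR is horizontal with |LR| = 15.1 and R on the −x side, so R = (-15.100, 0.0000). The tangent condition forces AR to be normal to LR, so A = R + (0, -12.6) = (-15.100, -12.600). On A1, R sits at bearing 90° from A; a 119° counterclockwise sweep puts J at bearing 209°, so J = A + 12.6·(cos 209°, sin 209°) = (-26.120, -18.709). Then |LJ| = |J − L| = 32.129.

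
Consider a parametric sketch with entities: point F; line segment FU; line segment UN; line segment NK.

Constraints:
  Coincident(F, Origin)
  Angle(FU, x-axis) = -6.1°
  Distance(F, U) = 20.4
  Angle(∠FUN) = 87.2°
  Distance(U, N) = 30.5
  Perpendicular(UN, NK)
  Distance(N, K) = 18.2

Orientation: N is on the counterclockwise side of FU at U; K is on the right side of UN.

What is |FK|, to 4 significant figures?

48.56

F is at the origin; FU runs at -6.1° with length 20.4, so U = 20.4·(cos -6.1°, sin -6.1°) = (20.28, -2.168). ∠FUN = 87.2°, so UN runs at -6.1° + (180° − 87.2°) = 86.70° from the x-axis; with |UN| = 30.5, N = U + 30.5·(cos 86.70°, sin 86.70°) = (22.04, 28.28). UN ⟂ NK; with |NK| = 18.2 on the right of UN, K = N + 18.2·(0.9983, -0.05756) = (40.21, 27.23). Then |FK| = |K − F| = 48.56.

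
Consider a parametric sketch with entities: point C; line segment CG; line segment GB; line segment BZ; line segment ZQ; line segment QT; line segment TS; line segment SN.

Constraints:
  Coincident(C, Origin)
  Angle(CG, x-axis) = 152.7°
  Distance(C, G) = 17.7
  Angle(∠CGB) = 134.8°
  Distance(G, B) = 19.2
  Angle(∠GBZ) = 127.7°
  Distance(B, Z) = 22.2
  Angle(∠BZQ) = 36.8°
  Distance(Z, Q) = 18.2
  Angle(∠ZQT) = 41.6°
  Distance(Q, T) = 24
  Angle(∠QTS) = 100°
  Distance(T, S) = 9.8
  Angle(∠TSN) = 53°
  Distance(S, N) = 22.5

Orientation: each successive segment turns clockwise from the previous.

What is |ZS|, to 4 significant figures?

12.33

C is at the origin; CG runs at 152.7° with length 17.7, so G = (-15.73, 8.118). ∠CGB = 134.8° gives GB at 107.5° from the x-axis; with |GB| = 19.2, B = (-21.50, 26.43). ∠GBZ = 127.7° gives BZ at 55.20° from the x-axis; with |BZ| = 22.2, Z = (-8.832, 44.66). ∠BZQ = 36.8° gives ZQ at -88.00° from the x-axis; with |ZQ| = 18.2, Q = (-8.197, 26.47). ∠ZQT = 41.6° gives QT at 133.6° from the x-axis; with |QT| = 24.0, T = (-24.75, 43.85). ∠QTS = 100.0° gives TS at 53.60° from the x-axis; with |TS| = 9.8, S = (-18.93, 51.74). Then |ZS| = |S − Z| = 12.33.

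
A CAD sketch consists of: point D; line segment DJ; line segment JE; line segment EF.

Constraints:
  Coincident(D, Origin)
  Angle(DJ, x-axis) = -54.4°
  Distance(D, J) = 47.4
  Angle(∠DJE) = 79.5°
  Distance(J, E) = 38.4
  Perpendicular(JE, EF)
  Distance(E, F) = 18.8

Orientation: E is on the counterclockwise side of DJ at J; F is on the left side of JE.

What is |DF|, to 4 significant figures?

40.73

∠DJE = 79.5°, so JE runs at -54.4° + (180° − 79.5°) = 46.10° from the x-axis; with |JE| = 38.4, E = J + 38.4·(cos 46.10°, sin 46.10°) = (54.22, -10.87). JE ⟂ EF; with |EF| = 18.8 on the left of JE, F = E + 18.8·(-0.7206, 0.6934) = (40.67, 2.164). Then |DF| = |F − D| = 40.73.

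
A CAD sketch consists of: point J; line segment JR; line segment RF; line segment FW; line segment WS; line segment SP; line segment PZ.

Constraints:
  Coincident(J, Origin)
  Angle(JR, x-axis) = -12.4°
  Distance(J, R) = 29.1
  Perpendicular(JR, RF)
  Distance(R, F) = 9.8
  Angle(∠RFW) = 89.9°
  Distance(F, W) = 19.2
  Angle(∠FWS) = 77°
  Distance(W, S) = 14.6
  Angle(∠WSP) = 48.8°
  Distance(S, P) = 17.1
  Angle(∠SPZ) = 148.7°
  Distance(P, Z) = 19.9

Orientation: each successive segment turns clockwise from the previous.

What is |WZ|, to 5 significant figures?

24.495

J is at the origin; JR runs at -12.4° with length 29.1, so R = (28.421, -6.2488). The perpendicularity gives RF at right angles to JR, so RF runs at -102.40°; with |RF| = 9.8, F = (26.317, -15.820). ∠RFW = 89.9° gives FW at 167.50° from the x-axis; with |FW| = 19.2, W = (7.5719, -11.665). ∠FWS = 77.0° gives WS at 64.500° from the x-axis; with |WS| = 14.6, S = (13.857, 1.5132). ∠WSP = 48.8° gives SP at -66.700° from the x-axis; with |SP| = 17.1, P = (20.621, -14.192). ∠SPZ = 148.7° gives PZ at -98.000° from the x-axis; with |PZ| = 19.9, Z = (17.852, -33.899). Then |WZ| = |Z − W| = 24.495.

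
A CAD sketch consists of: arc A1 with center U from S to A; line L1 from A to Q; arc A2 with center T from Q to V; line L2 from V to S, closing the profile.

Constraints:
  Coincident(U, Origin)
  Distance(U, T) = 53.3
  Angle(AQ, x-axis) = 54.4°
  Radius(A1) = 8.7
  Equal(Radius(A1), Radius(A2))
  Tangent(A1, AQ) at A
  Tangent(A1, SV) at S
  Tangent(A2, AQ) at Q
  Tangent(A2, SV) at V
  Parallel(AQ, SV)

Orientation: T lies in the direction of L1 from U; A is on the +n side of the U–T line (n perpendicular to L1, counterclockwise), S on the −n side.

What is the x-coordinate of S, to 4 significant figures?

7.074

The slot axis is L1's direction at 54.4°, so u = (cos 54.4°, sin 54.4°) = (0.5821, 0.8131) and n = (−sin 54.4°, cos 54.4°) = (-0.8131, 0.5821). U is at the origin and T lies 53.3 along u from U, so T = 53.3·u = (31.03, 43.34). Tangency of A1 to both parallel lines with radius 8.7 puts A and S at U ± 8.7·n: A = (-7.074, 5.064), S = (7.074, -5.064). So S.x = 7.074.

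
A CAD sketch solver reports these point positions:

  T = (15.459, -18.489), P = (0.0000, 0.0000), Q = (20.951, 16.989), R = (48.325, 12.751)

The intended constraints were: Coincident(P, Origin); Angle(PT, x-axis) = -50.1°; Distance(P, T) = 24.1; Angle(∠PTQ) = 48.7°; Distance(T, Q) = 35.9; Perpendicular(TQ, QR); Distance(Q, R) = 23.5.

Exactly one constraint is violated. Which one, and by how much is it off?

Distance(Q, R) = 23.5 — off by 4.20.

P = (0.00, 0.00) ✓; PT at -50.10° ✓; |PT| = 24.10 ✓; ∠PTQ = 48.70° ✓; |TQ| = 35.90 ✓; ∠(TQ, QR) = 90.00° ✓; |QR| = 27.70 ✗.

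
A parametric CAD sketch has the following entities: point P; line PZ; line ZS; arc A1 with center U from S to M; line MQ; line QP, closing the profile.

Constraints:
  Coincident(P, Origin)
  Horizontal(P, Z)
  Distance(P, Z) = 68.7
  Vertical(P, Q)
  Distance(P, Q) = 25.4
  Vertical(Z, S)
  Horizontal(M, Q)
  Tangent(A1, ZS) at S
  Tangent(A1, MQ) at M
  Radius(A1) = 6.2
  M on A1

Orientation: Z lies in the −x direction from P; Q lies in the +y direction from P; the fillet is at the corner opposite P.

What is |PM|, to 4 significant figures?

67.46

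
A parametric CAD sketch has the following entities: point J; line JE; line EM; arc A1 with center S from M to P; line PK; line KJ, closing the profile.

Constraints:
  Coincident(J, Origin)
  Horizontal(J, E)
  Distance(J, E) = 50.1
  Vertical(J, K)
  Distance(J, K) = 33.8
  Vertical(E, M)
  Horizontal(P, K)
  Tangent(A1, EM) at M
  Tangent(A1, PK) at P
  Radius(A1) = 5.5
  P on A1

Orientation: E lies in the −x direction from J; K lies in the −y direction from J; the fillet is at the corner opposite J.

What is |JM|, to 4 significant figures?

57.54

The virtual corner opposite J is at (-50.10, -33.80). Since A1 is tangent to EM there, SM ⟂ EM and A1 meets PK tangentially, so SP is at right angles to PK, with radius 5.5, so the center S sits 5.5 in from both sides at S = (-44.60, -28.30). That places the tangent points at M = (-50.10, -28.30) on EM and P = (-44.60, -33.80) on PK. Then |JM| = |M − J| = 57.54.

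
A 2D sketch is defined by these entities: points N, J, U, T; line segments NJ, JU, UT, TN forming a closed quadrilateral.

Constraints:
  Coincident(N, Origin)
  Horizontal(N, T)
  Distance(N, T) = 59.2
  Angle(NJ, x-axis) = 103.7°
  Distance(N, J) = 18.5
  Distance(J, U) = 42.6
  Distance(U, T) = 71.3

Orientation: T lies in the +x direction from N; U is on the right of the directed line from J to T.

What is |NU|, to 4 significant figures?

25.69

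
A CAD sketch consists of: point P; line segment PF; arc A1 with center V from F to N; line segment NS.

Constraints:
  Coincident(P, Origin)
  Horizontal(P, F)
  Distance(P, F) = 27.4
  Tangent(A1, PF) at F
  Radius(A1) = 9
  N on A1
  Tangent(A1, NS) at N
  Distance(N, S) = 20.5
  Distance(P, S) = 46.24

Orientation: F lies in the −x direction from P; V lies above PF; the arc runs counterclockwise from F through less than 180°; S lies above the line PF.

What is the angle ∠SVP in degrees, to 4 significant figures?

128.6°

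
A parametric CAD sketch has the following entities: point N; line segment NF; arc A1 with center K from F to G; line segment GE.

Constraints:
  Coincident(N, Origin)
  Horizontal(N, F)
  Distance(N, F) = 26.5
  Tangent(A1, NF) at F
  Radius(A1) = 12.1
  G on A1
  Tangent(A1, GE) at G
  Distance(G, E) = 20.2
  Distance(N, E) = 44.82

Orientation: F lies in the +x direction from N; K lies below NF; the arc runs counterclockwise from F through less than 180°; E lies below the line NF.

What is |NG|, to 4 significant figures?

24.75

N is at the origin; N and F share the same y with |NF| = 26.5 and F on the +x side, so F = (26.50, 0.000). A1 meets NF tangentially, so KF is at right angles to NF, so K = F + (0, -12.1) = (26.50, -12.10). Since KG ⟂ GE (tangency), |KE| = √(12.1² + 20.2²) = 23.55 regardless of where G sits on A1. So E lies on both circle(N, 44.82) and circle(K, 23.55); the below-NF intersection is E = (27.18, -35.64). G is the foot of the tangent from E: G = (16.30, -18.62).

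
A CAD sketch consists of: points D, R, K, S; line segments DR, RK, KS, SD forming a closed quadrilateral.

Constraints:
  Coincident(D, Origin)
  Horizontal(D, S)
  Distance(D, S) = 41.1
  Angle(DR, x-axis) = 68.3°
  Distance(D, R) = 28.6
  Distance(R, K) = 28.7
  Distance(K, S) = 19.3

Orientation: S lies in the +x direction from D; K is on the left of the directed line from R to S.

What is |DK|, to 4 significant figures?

42.78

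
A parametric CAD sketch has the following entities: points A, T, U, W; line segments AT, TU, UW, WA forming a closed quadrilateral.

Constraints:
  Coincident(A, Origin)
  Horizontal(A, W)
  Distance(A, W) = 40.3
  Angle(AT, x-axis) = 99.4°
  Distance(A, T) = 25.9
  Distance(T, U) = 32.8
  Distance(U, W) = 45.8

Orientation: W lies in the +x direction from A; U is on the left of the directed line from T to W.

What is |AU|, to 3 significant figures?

48.8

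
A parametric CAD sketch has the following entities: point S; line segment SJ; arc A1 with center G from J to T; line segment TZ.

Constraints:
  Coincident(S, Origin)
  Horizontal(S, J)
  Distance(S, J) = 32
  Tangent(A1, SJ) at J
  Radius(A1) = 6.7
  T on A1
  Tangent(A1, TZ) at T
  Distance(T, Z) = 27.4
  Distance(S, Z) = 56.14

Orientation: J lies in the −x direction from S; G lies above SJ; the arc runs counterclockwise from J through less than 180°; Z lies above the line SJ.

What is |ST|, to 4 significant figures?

29.69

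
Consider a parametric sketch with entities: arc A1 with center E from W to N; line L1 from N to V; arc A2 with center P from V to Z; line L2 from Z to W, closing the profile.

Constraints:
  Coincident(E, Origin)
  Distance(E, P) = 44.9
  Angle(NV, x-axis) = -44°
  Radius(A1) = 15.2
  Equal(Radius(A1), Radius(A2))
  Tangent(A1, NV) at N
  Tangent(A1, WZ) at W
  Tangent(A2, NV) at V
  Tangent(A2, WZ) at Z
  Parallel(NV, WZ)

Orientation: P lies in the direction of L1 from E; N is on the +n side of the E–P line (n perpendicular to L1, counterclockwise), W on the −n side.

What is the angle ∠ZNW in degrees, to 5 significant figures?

55.900°

Tangency of A1 to both parallel lines with radius 15.2 puts N and W at E ± 15.2·n: N = (10.559, 10.934), W = (-10.559, -10.934). Equal radii place V and Z the same way about P: V = P + 15.2·n = (42.857, -20.256), Z = P − 15.2·n = (21.740, -42.124). Then cos ∠ZNW = NZ·NW / (|NZ||NW|), giving 55.900°.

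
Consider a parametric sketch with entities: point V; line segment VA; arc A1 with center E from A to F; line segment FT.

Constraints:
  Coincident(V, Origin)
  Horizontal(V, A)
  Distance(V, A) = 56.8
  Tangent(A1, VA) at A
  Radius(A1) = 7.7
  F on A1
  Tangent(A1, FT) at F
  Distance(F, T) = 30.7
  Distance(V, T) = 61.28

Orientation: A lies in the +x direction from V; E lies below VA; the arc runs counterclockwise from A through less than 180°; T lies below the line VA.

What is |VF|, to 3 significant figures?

49.7

Checks: ∠(EA, AV) = 90.00° ✓; |EF| = 7.700 ✓; ∠(EF, FT) = 90.00° ✓; |FT| = 30.70 ✓; |VT| = 61.28 ✓.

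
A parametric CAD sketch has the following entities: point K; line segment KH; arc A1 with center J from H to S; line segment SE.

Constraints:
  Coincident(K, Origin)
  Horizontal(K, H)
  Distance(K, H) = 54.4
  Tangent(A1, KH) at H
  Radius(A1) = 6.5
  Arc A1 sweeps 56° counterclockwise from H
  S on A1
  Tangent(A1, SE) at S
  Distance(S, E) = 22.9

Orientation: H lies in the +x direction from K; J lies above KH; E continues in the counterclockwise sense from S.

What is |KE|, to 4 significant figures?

75.81

On A1, H sits at bearing -90° from J; a 56° counterclockwise sweep puts S at bearing -34°, so S = J + 6.5·(cos -34°, sin -34°) = (59.79, 2.865). A1 meets SE tangentially, so JS is at right angles to SE, so SE runs along (−sin -34°, cos -34°); with |SE| = 22.9, E = (72.59, 21.85). Then |KE| = |E − K| = 75.81.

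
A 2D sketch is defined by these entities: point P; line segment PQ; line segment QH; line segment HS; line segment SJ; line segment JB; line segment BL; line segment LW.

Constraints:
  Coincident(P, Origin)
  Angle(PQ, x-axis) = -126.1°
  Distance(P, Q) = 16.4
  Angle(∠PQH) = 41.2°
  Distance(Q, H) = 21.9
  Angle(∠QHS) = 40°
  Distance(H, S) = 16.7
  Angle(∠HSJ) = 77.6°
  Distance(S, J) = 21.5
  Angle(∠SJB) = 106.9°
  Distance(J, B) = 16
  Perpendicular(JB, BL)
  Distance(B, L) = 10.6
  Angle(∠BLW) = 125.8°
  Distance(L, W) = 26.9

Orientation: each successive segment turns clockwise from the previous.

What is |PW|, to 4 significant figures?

3.903

P is at the origin; PQ runs at -126.1° with length 16.4, so Q = (-9.663, -13.25). ∠PQH = 41.2° gives QH at 95.10° from the x-axis; with |QH| = 21.9, H = (-11.61, 8.562). ∠QHS = 40.0° gives HS at -44.90° from the x-axis; with |HS| = 16.7, S = (0.2197, -3.226). ∠HSJ = 77.6° gives SJ at -147.3° from the x-axis; with |SJ| = 21.5, J = (-17.87, -14.84). ∠SJB = 106.9° gives JB at 139.6° from the x-axis; with |JB| = 16.0, B = (-30.06, -4.471). JB ⟂ BL, so BL runs at 49.60°; with |BL| = 10.6, L = (-23.19, 3.601). ∠BLW = 125.8° gives LW at -4.600° from the x-axis; with |LW| = 26.9, W = (3.626, 1.444). Then |PW| = |W − P| = 3.903.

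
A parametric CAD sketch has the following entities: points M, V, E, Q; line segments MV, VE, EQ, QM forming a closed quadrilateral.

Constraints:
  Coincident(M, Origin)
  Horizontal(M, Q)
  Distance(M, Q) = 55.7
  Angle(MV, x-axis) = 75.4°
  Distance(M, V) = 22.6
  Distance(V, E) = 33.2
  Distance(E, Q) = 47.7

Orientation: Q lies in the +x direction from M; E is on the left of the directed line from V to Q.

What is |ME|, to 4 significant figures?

52.73

Checks: |VE| = 33.20 ✓; |EQ| = 47.70 ✓.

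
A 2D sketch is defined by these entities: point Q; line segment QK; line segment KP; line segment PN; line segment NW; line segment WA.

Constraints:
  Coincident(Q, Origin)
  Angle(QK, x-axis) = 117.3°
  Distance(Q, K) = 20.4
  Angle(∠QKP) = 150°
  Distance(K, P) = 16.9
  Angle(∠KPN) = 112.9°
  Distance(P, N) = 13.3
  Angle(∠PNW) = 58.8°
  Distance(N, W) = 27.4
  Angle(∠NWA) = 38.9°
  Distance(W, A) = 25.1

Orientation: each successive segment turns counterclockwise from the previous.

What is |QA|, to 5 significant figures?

37.249

∠PNW = 58.8° gives NW at -24.400° from the x-axis; with |NW| = 27.4, W = (-9.5993, 8.4247). ∠NWA = 38.9° gives WA at 116.70° from the x-axis; with |WA| = 25.1, A = (-20.877, 30.848). Then |QA| = |A − Q| = 37.249.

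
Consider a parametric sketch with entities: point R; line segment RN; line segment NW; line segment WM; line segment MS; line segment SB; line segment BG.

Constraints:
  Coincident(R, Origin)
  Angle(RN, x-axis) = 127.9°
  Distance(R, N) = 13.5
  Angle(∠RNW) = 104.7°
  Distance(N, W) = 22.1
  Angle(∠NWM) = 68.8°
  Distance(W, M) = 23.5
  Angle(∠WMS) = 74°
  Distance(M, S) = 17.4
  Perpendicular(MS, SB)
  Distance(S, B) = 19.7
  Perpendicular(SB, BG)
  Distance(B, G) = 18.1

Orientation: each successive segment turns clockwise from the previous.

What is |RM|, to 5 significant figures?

19.191

∠RNW = 104.7° gives NW at 52.600° from the x-axis; with |NW| = 22.1, W = (5.1302, 28.209). ∠NWM = 68.8° gives WM at -58.600° from the x-axis; with |WM| = 23.5, M = (17.374, 8.1508). Then |RM| = |M − R| = 19.191.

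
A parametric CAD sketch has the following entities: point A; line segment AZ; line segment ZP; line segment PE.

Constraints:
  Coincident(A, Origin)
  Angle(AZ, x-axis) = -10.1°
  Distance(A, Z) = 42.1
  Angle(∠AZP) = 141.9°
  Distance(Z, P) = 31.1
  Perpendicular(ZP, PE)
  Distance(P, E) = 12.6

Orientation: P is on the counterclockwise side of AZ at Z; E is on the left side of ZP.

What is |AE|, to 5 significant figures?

65.608

∠AZP = 141.9°, so ZP runs at -10.1° + (180° − 141.9°) = 28.000° from the x-axis; with |ZP| = 31.1, P = Z + 31.1·(cos 28.000°, sin 28.000°) = (68.907, 7.2176). The perpendicularity gives PE at right angles to ZP; with |PE| = 12.6 on the left of ZP, E = P + 12.6·(-0.46947, 0.88295) = (62.992, 18.343). Then |AE| = |E − A| = 65.608.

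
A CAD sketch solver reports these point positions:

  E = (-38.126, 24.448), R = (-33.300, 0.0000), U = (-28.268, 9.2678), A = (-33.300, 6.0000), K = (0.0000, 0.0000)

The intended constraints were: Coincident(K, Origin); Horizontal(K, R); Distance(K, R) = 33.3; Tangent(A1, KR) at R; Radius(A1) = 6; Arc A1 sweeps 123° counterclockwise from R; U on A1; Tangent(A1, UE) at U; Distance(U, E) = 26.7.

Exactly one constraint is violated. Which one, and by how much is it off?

Distance(U, E) = 26.7 — off by 8.60.

K = (0.00, 0.00) ✓; K.y = 0.00, R.y = 0.00 ✓; |KR| = 33.30 ✓; ∠(AR, RK) = 90.00° ✓; |AR| = 6.000 ✓; bearing(A→U) − bearing(A→R) = 123.0° ✓; |AU| = 6.000 ✓; ∠(AU, UE) = 90.00° ✓; |UE| = 18.10 ✗.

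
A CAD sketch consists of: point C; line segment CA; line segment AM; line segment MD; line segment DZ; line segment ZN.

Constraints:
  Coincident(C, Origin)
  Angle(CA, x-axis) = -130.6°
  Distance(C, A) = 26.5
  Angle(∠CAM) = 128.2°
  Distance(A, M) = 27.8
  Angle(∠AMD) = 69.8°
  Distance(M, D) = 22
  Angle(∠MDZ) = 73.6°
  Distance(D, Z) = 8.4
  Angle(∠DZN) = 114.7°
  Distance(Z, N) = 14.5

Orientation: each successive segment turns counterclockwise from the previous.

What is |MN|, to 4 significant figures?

11.44

∠MDZ = 73.6° gives DZ at 137.8° from the x-axis; with |DZ| = 8.4, Z = (0.7096, -30.29). ∠DZN = 114.7° gives ZN at -156.9° from the x-axis; with |ZN| = 14.5, N = (-12.63, -35.98). Then |MN| = |N − M| = 11.44.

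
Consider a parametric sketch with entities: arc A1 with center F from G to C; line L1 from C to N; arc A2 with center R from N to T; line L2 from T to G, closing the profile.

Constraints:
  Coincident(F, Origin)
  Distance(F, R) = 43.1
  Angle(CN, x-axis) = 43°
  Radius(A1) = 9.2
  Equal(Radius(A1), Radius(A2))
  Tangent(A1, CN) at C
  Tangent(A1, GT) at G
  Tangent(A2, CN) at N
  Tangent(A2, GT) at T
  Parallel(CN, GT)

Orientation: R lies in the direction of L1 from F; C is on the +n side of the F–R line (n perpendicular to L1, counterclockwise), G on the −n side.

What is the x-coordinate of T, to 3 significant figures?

37.8

Tangency of A1 to both parallel lines with radius 9.2 puts C and G at F ± 9.2·n: C = (-6.27, 6.73), G = (6.27, -6.73). Equal radii place N and T the same way about R: N = R + 9.2·n = (25.2, 36.1), T = R − 9.2·n = (37.8, 22.7). So T.x = 37.8.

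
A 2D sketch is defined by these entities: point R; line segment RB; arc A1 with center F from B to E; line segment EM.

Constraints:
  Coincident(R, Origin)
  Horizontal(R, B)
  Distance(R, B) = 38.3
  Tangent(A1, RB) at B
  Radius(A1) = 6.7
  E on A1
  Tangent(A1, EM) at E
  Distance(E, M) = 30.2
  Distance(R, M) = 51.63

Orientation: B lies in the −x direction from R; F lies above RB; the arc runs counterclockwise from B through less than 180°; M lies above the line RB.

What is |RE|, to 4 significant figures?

32.54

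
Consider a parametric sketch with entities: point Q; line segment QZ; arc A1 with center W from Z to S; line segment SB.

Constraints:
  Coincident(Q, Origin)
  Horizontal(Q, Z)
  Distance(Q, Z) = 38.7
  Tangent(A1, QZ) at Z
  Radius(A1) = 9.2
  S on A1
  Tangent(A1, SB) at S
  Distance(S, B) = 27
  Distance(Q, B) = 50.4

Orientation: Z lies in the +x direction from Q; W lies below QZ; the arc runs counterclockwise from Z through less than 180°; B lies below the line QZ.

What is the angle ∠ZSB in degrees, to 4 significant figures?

130.5°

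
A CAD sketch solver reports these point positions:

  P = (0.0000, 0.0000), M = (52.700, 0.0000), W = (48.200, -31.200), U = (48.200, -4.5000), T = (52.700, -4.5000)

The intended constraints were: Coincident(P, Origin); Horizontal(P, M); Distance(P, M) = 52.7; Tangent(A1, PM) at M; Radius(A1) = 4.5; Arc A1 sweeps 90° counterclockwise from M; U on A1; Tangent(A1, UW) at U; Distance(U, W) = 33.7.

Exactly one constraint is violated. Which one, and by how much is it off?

Distance(U, W) = 33.7 — off by 7.00.

P = (0.00, 0.00) ✓; P.y = 0.00, M.y = 0.00 ✓; |PM| = 52.70 ✓; ∠(TM, MP) = 90.00° ✓; |TM| = 4.500 ✓; bearing(T→U) − bearing(T→M) = 90.00° ✓; |TU| = 4.500 ✓; ∠(TU, UW) = 90.00° ✓; |UW| = 26.70 ✗.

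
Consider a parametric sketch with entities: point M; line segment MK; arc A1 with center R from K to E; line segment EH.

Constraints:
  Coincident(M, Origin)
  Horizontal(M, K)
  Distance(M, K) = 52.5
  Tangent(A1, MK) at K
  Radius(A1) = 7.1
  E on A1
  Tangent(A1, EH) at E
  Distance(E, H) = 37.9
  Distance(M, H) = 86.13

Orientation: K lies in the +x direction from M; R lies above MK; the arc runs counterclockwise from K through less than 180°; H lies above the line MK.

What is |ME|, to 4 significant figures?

58.65

Checks: M.y = 0.00, K.y = 0.00 ✓; |RE| = 7.100 ✓; ∠(RE, EH) = 90.00° ✓; |EH| = 37.90 ✓; |MH| = 86.13 ✓.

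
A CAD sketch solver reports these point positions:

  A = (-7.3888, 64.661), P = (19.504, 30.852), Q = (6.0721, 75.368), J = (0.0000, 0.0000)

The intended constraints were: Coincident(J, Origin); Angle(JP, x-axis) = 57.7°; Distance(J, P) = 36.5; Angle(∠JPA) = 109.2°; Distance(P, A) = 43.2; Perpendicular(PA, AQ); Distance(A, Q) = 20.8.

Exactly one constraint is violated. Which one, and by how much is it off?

Distance(A, Q) = 20.8 — off by 3.60.

J = (0.00, 0.00) ✓; JP at 57.70° ✓; |JP| = 36.50 ✓; ∠JPA = 109.2° ✓; |PA| = 43.20 ✓; ∠(PA, AQ) = 90.00° ✓; |AQ| = 17.20 ✗.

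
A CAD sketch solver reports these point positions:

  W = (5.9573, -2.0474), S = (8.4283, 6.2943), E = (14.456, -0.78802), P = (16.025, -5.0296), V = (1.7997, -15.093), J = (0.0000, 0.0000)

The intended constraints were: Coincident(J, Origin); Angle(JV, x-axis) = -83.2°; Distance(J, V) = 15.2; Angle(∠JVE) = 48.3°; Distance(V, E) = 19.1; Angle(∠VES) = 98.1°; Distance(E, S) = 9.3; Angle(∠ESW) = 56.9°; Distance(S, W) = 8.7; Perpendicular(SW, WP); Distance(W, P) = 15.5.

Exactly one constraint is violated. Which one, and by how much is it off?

Distance(W, P) = 15.5 — off by 5.00.

J = (0.00, 0.00) ✓; JV at -83.20° ✓; |JV| = 15.20 ✓; ∠JVE = 48.30° ✓; |VE| = 19.10 ✓; ∠VES = 98.10° ✓; |ES| = 9.300 ✓; ∠ESW = 56.90° ✓; |SW| = 8.700 ✓; ∠(SW, WP) = 90.00° ✓; |WP| = 10.50 ✗.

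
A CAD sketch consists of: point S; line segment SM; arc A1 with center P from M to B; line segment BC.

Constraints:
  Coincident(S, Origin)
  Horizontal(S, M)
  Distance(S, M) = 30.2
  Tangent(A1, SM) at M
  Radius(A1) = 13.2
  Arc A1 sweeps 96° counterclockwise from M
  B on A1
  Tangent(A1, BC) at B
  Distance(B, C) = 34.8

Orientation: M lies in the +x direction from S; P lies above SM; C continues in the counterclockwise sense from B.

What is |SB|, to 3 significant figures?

45.7

S is at the origin; S and M share the same y with |SM| = 30.2 and M on the +x side, so M = (30.2, 0.00). A1 meets SM tangentially, so PM is at right angles to SM, so P = M + (0, 13.2) = (30.2, 13.2). On A1, M sits at bearing -90° from P; a 96° counterclockwise sweep puts B at bearing 6°, so B = P + 13.2·(cos 6°, sin 6°) = (43.3, 14.6). Then |SB| = |B − S| = 45.7.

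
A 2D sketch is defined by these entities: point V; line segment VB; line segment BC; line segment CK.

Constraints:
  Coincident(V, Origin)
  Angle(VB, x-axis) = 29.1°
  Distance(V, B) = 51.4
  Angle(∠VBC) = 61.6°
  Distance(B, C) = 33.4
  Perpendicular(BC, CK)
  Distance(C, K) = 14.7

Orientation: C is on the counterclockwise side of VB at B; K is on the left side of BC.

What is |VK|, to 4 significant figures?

31.80

∠VBC = 61.6°, so BC runs at 29.1° + (180° − 61.6°) = 147.5° from the x-axis; with |BC| = 33.4, C = B + 33.4·(cos 147.5°, sin 147.5°) = (16.74, 42.94). BC is perpendicular to CK; with |CK| = 14.7 on the left of BC, K = C + 14.7·(-0.5373, -0.8434) = (8.844, 30.55). Then |VK| = |K − V| = 31.80.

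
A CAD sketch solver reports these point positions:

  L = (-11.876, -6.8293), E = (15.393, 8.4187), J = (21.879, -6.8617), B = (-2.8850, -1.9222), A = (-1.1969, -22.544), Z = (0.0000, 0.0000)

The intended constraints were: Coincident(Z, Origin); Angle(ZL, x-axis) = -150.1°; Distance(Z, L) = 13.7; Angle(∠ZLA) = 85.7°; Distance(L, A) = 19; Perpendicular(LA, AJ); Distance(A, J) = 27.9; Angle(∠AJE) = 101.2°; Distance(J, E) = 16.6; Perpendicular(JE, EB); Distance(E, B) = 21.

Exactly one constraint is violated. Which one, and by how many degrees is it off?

Perpendicular(JE, EB) — off by 6.50°.

Z = (0.00, 0.00) ✓; ZL at -150.1° ✓; |ZL| = 13.70 ✓; ∠ZLA = 85.70° ✓; |LA| = 19.00 ✓; ∠(LA, AJ) = 90.00° ✓; |AJ| = 27.90 ✓; ∠AJE = 101.2° ✓; |JE| = 16.60 ✓; ∠(JE, EB) = 96.50° ✗; |EB| = 21.00 ✓.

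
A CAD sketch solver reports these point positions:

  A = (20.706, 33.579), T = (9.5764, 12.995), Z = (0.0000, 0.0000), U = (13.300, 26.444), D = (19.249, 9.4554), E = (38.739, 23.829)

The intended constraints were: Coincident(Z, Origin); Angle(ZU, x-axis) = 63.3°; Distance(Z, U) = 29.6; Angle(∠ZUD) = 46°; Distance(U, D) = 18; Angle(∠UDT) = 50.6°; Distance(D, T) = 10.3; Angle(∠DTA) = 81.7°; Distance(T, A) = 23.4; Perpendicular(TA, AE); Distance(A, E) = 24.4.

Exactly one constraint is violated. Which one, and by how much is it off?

Distance(A, E) = 24.4 — off by 3.90.

Z = (0.00, 0.00) ✓; ZU at 63.30° ✓; |ZU| = 29.60 ✓; ∠ZUD = 46.00° ✓; |UD| = 18.00 ✓; ∠UDT = 50.60° ✓; |DT| = 10.30 ✓; ∠DTA = 81.70° ✓; |TA| = 23.40 ✓; ∠(TA, AE) = 90.00° ✓; |AE| = 20.50 ✗.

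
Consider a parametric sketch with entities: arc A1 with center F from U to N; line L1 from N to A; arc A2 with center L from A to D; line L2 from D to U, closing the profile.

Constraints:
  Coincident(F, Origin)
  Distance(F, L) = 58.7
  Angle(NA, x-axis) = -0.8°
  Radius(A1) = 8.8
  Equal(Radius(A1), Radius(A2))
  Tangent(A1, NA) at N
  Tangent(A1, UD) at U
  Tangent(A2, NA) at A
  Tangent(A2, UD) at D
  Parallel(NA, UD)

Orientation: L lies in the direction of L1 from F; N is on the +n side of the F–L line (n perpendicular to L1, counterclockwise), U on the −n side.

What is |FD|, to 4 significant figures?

59.36

The slot axis is L1's direction at -0.8°, so u = (cos -0.8°, sin -0.8°) = (0.9999, -0.01396) and n = (−sin -0.8°, cos -0.8°) = (0.01396, 0.9999). F is at the origin and L lies 58.7 along u from F, so L = 58.7·u = (58.69, -0.8196). Tangency of A1 to both parallel lines with radius 8.8 puts N and U at F ± 8.8·n: N = (0.1229, 8.799), U = (-0.1229, -8.799). Equal radii place A and D the same way about L: A = L + 8.8·n = (58.82, 7.980), D = L − 8.8·n = (58.57, -9.619). Then |FD| = |D − F| = 59.36.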